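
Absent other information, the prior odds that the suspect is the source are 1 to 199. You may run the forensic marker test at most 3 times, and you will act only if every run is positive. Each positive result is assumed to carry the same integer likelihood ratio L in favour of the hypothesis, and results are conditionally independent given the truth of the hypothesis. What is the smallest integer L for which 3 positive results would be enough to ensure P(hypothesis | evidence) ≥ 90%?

13

Prior odds = 1/199.
Target odds = 0.9/0.1 = 9.
Need L³ ≥ 9 ÷ (1/199) = 1791.
12³ = 1728 < 1791 ≤ 2197 = 13³, so L = 13.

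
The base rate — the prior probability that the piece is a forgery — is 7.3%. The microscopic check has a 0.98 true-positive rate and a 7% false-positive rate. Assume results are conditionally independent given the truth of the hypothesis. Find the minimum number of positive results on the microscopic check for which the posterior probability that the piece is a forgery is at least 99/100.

Prior odds: 0.073 ÷ 0.927 = 73/927.
Likelihood ratio of a positive result = 0.98/0.07 = 14.
Target posterior odds = 0.99/0.01 = 99.
Require 14ⁿ ≥ 99 ÷ (73/927) = 91773/73.
14² = 196 falls short of 91773/73 but 14³ = 2744 reaches it, so n = 3.

3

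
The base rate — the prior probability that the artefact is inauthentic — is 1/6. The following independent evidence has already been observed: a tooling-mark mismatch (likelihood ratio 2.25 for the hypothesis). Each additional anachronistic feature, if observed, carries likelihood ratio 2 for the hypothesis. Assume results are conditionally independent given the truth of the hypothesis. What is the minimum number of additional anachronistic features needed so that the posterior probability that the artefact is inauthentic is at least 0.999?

12

Prior odds = (1/6)/(5/6) = 0.2.
Bayes factor of the evidence already in hand = 2.25.
Odds after that evidence = 0.2 × 2.25 = 0.45.
Target odds = 0.999/0.001 = 999.
Need 2ⁿ ≥ 999 ÷ 0.45 = 2220.
2¹¹ = 2048 falls short of 2220 but 2¹² = 4096 reaches it, so n = 12.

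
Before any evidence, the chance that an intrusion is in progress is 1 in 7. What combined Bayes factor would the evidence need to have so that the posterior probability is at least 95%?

Prior odds = (1/7)/(6/7) = 1/6.
Target odds = 0.95/0.05 = 19.
Required Bayes factor = 19 ÷ (1/6) = 114.

114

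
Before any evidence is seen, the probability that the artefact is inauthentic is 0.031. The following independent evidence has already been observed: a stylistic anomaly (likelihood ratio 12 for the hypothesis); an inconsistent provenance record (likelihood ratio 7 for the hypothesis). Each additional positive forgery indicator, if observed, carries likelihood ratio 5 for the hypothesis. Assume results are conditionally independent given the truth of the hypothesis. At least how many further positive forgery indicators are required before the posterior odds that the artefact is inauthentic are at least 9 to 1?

1

Prior odds = 0.031/0.969 = 31/969.
Combined Bayes factor of the evidence already in hand = 12 × 7 = 84.
Odds after that evidence = (31/969) × 84 = 868/323.
Target odds = 9.
Need 5ⁿ ≥ 9 ÷ (868/323) = 2907/868.
5¹ = 5, which meets the required 2907/868; so n = 1.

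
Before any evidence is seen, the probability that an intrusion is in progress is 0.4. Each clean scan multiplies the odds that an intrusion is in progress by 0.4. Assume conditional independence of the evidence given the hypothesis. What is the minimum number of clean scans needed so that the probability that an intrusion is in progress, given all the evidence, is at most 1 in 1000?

8

Prior odds: 0.4 ÷ 0.6 = 2/3.
Likelihood ratio per clean scan = 0.4.
Target odds: 0.001 ÷ 0.999 = 1/999.
Require 0.4ⁿ ≤ 1/999 ÷ (2/3) = 1/666.
0.4⁷ = 128/78125 is still above 1/666 but 0.4⁸ = 256/390625 is at or below it, so n = 8.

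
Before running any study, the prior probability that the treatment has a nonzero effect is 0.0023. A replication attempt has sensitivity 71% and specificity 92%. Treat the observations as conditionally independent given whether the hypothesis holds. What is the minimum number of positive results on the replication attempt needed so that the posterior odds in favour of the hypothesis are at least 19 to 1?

5

Prior odds = 0.0023/0.9977 = 23/9977.
False-positive rate = 1 − 0.92 = 0.08; likelihood ratio of a positive = 0.71/0.08 = 8.875.
Target odds = 19.
Require 8.875ⁿ ≥ 19 ÷ (23/9977) = 189563/23.
8.875⁴ = 25411681/4096 falls short of 189563/23 but 8.875⁵ ≈55060.7 reaches it, so n = 5.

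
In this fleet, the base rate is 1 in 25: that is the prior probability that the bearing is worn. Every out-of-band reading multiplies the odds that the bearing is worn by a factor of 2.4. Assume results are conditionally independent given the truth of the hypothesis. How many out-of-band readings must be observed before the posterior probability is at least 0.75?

Prior odds: 0.04 ÷ 0.96 = 1/24.
Likelihood ratio per out-of-band reading = 2.4.
Target odds: 0.75 ÷ 0.25 = 3.
Need (1/24) × 2.4ⁿ ≥ 3, i.e. 2.4ⁿ ≥ 72.
2.4⁴ = 33.1776 falls short of 72 but 2.4⁵ = 79.62624 reaches it, so n = 5.

5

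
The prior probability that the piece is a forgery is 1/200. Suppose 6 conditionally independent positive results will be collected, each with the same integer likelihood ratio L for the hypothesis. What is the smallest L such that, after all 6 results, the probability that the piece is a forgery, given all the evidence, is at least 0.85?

4

Prior odds = 0.005/0.995 = 1/199.
Target odds = 0.85/0.15 = 17/3.
Need L⁶ ≥ 17/3 ÷ (1/199) = 3383/3.
3⁶ = 729 < 3383/3 ≤ 4096 = 4⁶, so L = 4.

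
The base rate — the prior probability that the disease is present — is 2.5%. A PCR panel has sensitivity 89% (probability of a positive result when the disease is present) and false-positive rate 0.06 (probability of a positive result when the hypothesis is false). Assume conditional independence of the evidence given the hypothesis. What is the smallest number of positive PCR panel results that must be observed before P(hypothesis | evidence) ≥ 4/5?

Prior odds = 0.025/0.975 = 1/39.
Likelihood ratio of a positive result = 0.89/0.06 = 89/6.
Target posterior odds = 0.8/0.2 = 4.
Require (89/6)ⁿ ≥ 4 ÷ (1/39) = 156.
(89/6)¹ = 89/6 falls short of 156 but (89/6)² = 7921/36 reaches it, so n = 2.

2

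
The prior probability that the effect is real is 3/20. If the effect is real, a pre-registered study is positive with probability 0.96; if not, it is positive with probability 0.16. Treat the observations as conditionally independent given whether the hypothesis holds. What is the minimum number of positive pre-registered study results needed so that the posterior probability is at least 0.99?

4

Prior odds: 0.15 ÷ 0.85 = 3/17.
Likelihood ratio of a positive = 0.96/0.16 = 6.
Target odds: 0.99 ÷ 0.01 = 99.
Require 6ⁿ ≥ 99 ÷ (3/17) = 561.
6³ = 216 falls short of 561 but 6⁴ = 1296 reaches it, so n = 4.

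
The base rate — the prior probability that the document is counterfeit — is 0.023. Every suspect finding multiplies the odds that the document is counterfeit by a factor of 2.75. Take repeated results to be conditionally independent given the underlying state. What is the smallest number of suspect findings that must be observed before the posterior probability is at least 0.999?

11

Prior odds: 0.023 ÷ 0.977 = 23/977.
Likelihood ratio per suspect finding = 2.75.
Target odds: 0.999 ÷ 0.001 = 999.
Need (23/977) × 2.75ⁿ ≥ 999, i.e. 2.75ⁿ ≥ 976023/23.
2.75¹⁰ ≈24735.9 falls short of 976023/23 but 2.75¹¹ ≈68023.6 reaches it, so n = 11.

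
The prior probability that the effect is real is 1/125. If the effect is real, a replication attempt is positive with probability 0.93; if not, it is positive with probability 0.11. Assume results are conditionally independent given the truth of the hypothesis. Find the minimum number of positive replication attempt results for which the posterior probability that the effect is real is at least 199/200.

5

Prior odds = 0.008/0.992 = 1/124.
Likelihood ratio of a positive = 0.93/0.11 = 93/11.
Target odds: 0.995 ÷ 0.005 = 199.
Need (1/124) × (93/11)ⁿ ≥ 199, i.e. (93/11)ⁿ ≥ 24676.
(93/11)⁴ = 74805201/14641 falls short of 24676 but (93/11)⁵ ≈43196.8 reaches it, so n = 5.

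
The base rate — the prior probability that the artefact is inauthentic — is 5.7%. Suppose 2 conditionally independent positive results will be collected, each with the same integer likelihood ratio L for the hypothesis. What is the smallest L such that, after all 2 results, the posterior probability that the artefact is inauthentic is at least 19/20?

18

Prior odds = 0.057/0.943 = 57/943.
Target odds = 0.95/0.05 = 19.
Need L² ≥ 19 ÷ (57/943) = 943/3.
17² = 289 < 943/3 ≤ 324 = 18², so L = 18.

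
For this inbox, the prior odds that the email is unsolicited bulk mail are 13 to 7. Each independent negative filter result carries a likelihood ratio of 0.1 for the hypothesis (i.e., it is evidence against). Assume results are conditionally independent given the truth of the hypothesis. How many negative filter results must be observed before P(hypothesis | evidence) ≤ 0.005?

3

Prior odds = 13/7.
Likelihood ratio per negative filter result = 0.1.
Target posterior odds = 0.005/0.995 = 1/199.
Need (13/7) × 0.1ⁿ ≤ 1/199, i.e. 0.1ⁿ ≤ 7/2587.
0.1² = 0.01 is still above 7/2587 but 0.1³ = 0.001 is at or below it, so n = 3.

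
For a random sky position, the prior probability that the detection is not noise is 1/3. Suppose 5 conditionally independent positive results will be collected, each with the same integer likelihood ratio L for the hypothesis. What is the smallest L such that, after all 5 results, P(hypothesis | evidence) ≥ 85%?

Prior odds = (1/3)/(2/3) = 0.5.
Target odds = 0.85/0.15 = 17/3.
Need L⁵ ≥ 17/3 ÷ 0.5 = 34/3.
1⁵ = 1 < 34/3 ≤ 32 = 2⁵, so L = 2.

2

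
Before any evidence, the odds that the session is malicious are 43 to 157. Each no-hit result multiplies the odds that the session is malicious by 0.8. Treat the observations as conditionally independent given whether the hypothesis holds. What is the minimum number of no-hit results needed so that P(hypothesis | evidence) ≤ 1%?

Prior odds = 43/157.
Likelihood ratio per no-hit result = 0.8.
Target odds: 0.01 ÷ 0.99 = 1/99.
Need (43/157) × 0.8ⁿ ≤ 1/99, i.e. 0.8ⁿ ≤ 157/4257.
0.8¹⁴ ≈0.0439805 is still above 157/4257 but 0.8¹⁵ ≈0.0351844 is at or below it, so n = 15.

15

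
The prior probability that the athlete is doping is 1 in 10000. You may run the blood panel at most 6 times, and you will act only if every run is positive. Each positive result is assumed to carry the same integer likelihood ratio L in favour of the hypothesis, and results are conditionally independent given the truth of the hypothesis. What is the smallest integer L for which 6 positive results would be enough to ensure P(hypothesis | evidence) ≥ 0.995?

Prior odds = 0.0001/0.9999 = 1/9999.
Target odds = 0.995/0.005 = 199.
Need L⁶ ≥ 199 ÷ (1/9999) = 1989801.
11⁶ = 1771561 < 1989801 ≤ 2985984 = 12⁶, so L = 12.

12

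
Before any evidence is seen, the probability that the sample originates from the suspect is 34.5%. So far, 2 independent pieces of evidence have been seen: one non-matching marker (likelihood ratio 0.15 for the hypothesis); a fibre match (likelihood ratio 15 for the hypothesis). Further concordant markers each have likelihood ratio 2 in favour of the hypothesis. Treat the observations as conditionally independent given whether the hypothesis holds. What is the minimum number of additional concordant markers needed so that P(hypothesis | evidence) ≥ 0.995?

8

Prior odds = 0.345/0.655 = 69/131.
Combined Bayes factor of the evidence already in hand = 0.15 × 15 = 2.25.
Odds after that evidence = (69/131) × 2.25 = 621/524.
Target odds = 0.995/0.005 = 199.
Need 2ⁿ ≥ 199 ÷ (621/524) = 104276/621.
2⁷ = 128 falls short of 104276/621 but 2⁸ = 256 reaches it, so n = 8.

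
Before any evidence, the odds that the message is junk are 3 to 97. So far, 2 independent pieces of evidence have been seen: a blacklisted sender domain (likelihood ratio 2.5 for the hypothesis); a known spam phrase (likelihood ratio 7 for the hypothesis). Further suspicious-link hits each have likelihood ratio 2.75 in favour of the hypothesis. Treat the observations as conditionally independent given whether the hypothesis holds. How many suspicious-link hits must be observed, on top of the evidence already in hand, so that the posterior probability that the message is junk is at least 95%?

Prior odds = 3/97.
Combined Bayes factor of the evidence already in hand = 2.5 × 7 = 17.5.
Odds after that evidence = (3/97) × 17.5 = 105/194.
Target odds = 0.95/0.05 = 19.
Need 2.75ⁿ ≥ 19 ÷ (105/194) = 3686/105.
2.75³ = 20.796875 falls short of 3686/105 but 2.75⁴ = 57.19140625 reaches it, so n = 4.

4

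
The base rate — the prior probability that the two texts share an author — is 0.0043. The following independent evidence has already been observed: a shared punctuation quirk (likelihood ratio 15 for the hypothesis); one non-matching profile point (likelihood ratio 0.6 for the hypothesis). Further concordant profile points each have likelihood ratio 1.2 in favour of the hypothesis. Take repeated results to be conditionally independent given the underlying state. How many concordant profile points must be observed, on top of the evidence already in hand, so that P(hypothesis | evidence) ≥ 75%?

24

Prior odds = 0.0043/0.9957 = 43/9957.
Combined Bayes factor of the evidence already in hand = 15 × 0.6 = 9.
Odds after that evidence = (43/9957) × 9 = 129/3319.
Target odds = 0.75/0.25 = 3.
Need 1.2ⁿ ≥ 3 ÷ (129/3319) = 3319/43.
1.2²³ ≈66.2474 falls short of 3319/43 but 1.2²⁴ ≈79.4968 reaches it, so n = 24.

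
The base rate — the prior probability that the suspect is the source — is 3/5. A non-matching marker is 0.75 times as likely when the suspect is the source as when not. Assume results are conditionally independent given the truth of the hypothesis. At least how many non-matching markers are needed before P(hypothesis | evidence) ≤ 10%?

10

Prior odds: 0.6 ÷ 0.4 = 1.5.
Likelihood ratio per non-matching marker = 0.75.
Target odds: 0.1 ÷ 0.9 = 1/9.
Require 0.75ⁿ ≤ 1/9 ÷ 1.5 = 2/27.
0.75⁹ = 19683/262144 is still above 2/27 but 0.75¹⁰ = 59049/1048576 is at or below it, so n = 10.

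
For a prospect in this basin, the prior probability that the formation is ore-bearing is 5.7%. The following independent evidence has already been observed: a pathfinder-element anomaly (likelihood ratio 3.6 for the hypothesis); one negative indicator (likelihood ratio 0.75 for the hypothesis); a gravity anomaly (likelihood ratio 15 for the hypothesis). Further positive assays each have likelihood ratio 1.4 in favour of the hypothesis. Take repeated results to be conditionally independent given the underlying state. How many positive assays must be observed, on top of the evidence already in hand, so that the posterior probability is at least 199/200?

14

Prior odds = 0.057/0.943 = 57/943.
Combined Bayes factor of the evidence already in hand = 3.6 × 0.75 × 15 = 40.5.
Odds after that evidence = (57/943) × 40.5 = 4617/1886.
Target odds = 0.995/0.005 = 199.
Need 1.4ⁿ ≥ 199 ÷ (4617/1886) = 375314/4617.
1.4¹³ ≈79.3715 falls short of 375314/4617 but 1.4¹⁴ ≈111.12 reaches it, so n = 14.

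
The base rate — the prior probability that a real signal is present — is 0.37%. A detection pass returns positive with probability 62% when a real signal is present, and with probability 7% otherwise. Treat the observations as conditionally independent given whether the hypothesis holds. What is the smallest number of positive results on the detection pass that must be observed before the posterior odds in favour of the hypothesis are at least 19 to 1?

Prior odds: 0.0037 ÷ 0.9963 = 37/9963.
Likelihood ratio of a positive result = 0.62/0.07 = 62/7.
Target odds = 19.
Require (62/7)ⁿ ≥ 19 ÷ (37/9963) = 189297/37.
(62/7)³ = 238328/343 falls short of 189297/37 but (62/7)⁴ = 14776336/2401 reaches it, so n = 4.

4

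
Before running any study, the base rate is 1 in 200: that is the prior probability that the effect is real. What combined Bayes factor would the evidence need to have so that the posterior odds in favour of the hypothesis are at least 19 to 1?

Prior odds = 0.005/0.995 = 1/199.
Target odds = 19.
Required Bayes factor = 19 ÷ (1/199) = 3781.

3781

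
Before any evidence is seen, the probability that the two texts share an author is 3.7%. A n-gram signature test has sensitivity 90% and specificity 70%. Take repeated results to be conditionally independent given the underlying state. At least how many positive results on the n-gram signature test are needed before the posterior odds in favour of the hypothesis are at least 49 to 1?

Prior odds: 0.037 ÷ 0.963 = 37/963.
False-positive rate = 1 − 0.7 = 0.3; likelihood ratio of a positive = 0.9/0.3 = 3.
Target odds = 49.
Need (37/963) × 3ⁿ ≥ 49, i.e. 3ⁿ ≥ 47187/37.
3⁶ = 729 falls short of 47187/37 but 3⁷ = 2187 reaches it, so n = 7.

7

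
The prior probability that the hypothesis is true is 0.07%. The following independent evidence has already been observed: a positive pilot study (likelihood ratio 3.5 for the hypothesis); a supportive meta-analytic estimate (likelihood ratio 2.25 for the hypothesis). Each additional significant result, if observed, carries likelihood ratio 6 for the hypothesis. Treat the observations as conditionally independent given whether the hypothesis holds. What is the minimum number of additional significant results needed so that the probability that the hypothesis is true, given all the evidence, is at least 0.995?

Prior odds = 0.0007/0.9993 = 7/9993.
Combined Bayes factor of the evidence already in hand = 3.5 × 2.25 = 7.875.
Odds after that evidence = (7/9993) × 7.875 = 147/26648.
Target odds = 0.995/0.005 = 199.
Need 6ⁿ ≥ 199 ÷ (147/26648) = 5302952/147.
6⁵ = 7776 falls short of 5302952/147 but 6⁶ = 46656 reaches it, so n = 6.

6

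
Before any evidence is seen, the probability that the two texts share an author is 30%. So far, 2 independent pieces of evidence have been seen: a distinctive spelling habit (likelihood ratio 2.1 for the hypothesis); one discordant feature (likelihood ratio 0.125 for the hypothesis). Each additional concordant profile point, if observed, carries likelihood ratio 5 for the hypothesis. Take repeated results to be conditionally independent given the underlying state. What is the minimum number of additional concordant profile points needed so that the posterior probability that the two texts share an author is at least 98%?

Prior odds = 0.3/0.7 = 3/7.
Combined Bayes factor of the evidence already in hand = 2.1 × 0.125 = 0.2625.
Odds after that evidence = (3/7) × 0.2625 = 0.1125.
Target odds = 0.98/0.02 = 49.
Need 5ⁿ ≥ 49 ÷ 0.1125 = 3920/9.
5³ = 125 falls short of 3920/9 but 5⁴ = 625 reaches it, so n = 4.

4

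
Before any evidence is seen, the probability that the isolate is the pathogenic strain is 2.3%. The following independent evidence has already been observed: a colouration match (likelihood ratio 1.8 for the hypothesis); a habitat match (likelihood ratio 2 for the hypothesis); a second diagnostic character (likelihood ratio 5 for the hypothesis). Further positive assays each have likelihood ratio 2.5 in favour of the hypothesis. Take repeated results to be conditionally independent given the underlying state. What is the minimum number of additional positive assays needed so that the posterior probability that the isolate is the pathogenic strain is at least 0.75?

Prior odds = 0.023/0.977 = 23/977.
Combined Bayes factor of the evidence already in hand = 1.8 × 2 × 5 = 18.
Odds after that evidence = (23/977) × 18 = 414/977.
Target odds = 0.75/0.25 = 3.
Need 2.5ⁿ ≥ 3 ÷ (414/977) = 977/138.
2.5² = 6.25 falls short of 977/138 but 2.5³ = 15.625 reaches it, so n = 3.

3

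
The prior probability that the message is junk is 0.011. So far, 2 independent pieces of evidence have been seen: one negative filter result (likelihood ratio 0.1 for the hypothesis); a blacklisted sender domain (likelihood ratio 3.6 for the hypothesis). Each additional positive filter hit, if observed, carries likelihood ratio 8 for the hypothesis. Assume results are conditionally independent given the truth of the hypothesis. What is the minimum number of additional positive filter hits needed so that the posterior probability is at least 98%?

5

Prior odds = 0.011/0.989 = 11/989.
Combined Bayes factor of the evidence already in hand = 0.1 × 3.6 = 0.36.
Odds after that evidence = (11/989) × 0.36 = 99/24725.
Target odds = 0.98/0.02 = 49.
Need 8ⁿ ≥ 49 ÷ (99/24725) = 1211525/99.
8⁴ = 4096 falls short of 1211525/99 but 8⁵ = 32768 reaches it, so n = 5.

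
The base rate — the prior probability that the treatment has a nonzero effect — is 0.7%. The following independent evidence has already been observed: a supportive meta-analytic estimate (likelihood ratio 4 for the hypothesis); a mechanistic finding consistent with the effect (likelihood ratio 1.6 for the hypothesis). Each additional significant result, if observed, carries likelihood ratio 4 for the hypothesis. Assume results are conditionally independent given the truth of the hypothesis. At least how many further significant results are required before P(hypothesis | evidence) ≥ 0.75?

4

Prior odds = 0.007/0.993 = 7/993.
Combined Bayes factor of the evidence already in hand = 4 × 1.6 = 6.4.
Odds after that evidence = (7/993) × 6.4 = 224/4965.
Target odds = 0.75/0.25 = 3.
Need 4ⁿ ≥ 3 ÷ (224/4965) = 14895/224.
4³ = 64 falls short of 14895/224 but 4⁴ = 256 reaches it, so n = 4.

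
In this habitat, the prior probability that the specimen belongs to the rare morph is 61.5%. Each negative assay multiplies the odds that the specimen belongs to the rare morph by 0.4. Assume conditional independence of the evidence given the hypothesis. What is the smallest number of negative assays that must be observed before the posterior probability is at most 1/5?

Prior odds = 0.615/0.385 = 123/77.
Likelihood ratio per negative assay = 0.4.
Target odds: 0.2 ÷ 0.8 = 0.25.
Need (123/77) × 0.4ⁿ ≤ 0.25, i.e. 0.4ⁿ ≤ 77/492.
0.4² = 0.16 is still above 77/492 but 0.4³ = 0.064 is at or below it, so n = 3.

3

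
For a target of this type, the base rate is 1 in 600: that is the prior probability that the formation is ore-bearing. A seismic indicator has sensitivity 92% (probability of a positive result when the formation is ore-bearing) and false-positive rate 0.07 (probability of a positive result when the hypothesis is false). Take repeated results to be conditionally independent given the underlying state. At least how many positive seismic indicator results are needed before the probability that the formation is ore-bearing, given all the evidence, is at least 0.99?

Prior odds: (1/600) ÷ (599/600) = 1/599.
Likelihood ratio of a positive result = 0.92/0.07 = 92/7.
Target posterior odds = 0.99/0.01 = 99.
Require (92/7)ⁿ ≥ 99 ÷ (1/599) = 59301.
(92/7)⁴ = 71639296/2401 falls short of 59301 but (92/7)⁵ ≈392147 reaches it, so n = 5.

5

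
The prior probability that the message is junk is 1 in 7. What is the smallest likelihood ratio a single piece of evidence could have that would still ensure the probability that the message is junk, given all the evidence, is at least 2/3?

12

Prior odds = (1/7)/(6/7) = 1/6.
Target odds = (2/3)/(1/3) = 2.
Required Bayes factor = 2 ÷ (1/6) = 12.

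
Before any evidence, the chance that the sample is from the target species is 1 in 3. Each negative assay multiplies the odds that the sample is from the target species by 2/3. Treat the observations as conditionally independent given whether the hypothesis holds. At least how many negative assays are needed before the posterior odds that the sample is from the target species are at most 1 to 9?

Prior odds = (1/3)/(2/3) = 0.5.
Likelihood ratio per negative assay = 2/3.
Target odds = 1/9.
Require (2/3)ⁿ ≤ 1/9 ÷ 0.5 = 2/9.
(2/3)³ = 8/27 is still above 2/9 but (2/3)⁴ = 16/81 is at or below it, so n = 4.

4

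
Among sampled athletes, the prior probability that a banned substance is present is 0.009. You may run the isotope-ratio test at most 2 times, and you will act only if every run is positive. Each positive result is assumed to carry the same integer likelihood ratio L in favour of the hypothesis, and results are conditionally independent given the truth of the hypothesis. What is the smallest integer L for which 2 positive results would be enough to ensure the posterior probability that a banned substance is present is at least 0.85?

Prior odds = 0.009/0.991 = 9/991.
Target odds = 0.85/0.15 = 17/3.
Need L² ≥ 17/3 ÷ (9/991) = 16847/27.
24² = 576 < 16847/27 ≤ 625 = 25², so L = 25.

25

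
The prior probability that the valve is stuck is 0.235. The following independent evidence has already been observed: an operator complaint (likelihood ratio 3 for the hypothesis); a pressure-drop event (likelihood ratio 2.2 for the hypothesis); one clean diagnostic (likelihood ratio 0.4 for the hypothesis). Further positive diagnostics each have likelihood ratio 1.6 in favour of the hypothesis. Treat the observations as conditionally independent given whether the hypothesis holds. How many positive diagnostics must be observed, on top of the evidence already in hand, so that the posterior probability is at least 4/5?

4

Prior odds = 0.235/0.765 = 47/153.
Combined Bayes factor of the evidence already in hand = 3 × 2.2 × 0.4 = 2.64.
Odds after that evidence = (47/153) × 2.64 = 1034/1275.
Target odds = 0.8/0.2 = 4.
Need 1.6ⁿ ≥ 4 ÷ (1034/1275) = 2550/517.
1.6³ = 4.096 falls short of 2550/517 but 1.6⁴ = 6.5536 reaches it, so n = 4.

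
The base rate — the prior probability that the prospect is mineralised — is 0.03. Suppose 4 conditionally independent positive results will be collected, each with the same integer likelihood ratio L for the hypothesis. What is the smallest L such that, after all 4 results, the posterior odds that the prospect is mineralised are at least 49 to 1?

7

Prior odds = 0.03/0.97 = 3/97.
Target odds = 49.
Need L⁴ ≥ 49 ÷ (3/97) = 4753/3.
6⁴ = 1296 < 4753/3 ≤ 2401 = 7⁴, so L = 7.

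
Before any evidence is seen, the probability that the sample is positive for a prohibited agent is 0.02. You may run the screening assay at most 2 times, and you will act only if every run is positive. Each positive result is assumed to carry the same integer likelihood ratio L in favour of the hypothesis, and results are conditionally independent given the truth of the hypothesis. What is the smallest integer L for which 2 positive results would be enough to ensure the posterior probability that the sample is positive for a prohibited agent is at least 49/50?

Prior odds = 0.02/0.98 = 1/49.
Target odds = 0.98/0.02 = 49.
Need L² ≥ 49 ÷ (1/49) = 2401.
48² = 2304 < 2401 ≤ 2401 = 49², so L = 49.

49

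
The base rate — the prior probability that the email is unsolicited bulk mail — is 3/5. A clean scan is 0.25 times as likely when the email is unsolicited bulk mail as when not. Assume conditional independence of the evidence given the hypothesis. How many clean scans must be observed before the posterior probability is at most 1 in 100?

4

Prior odds: 0.6 ÷ 0.4 = 1.5.
Likelihood ratio per clean scan = 0.25.
Target posterior odds = 0.01/0.99 = 1/99.
Require 0.25ⁿ ≤ 1/99 ÷ 1.5 = 2/297.
0.25³ = 0.015625 is still above 2/297 but 0.25⁴ = 0.00390625 is at or below it, so n = 4.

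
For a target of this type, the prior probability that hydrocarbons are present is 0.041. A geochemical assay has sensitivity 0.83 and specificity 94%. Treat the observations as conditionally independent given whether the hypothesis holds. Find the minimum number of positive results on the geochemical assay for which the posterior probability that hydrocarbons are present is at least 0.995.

Prior odds: 0.041 ÷ 0.959 = 41/959.
False-positive rate = 1 − 0.94 = 0.06; likelihood ratio of a positive = 0.83/0.06 = 83/6.
Target odds: 0.995 ÷ 0.005 = 199.
Need (41/959) × (83/6)ⁿ ≥ 199, i.e. (83/6)ⁿ ≥ 190841/41.
(83/6)³ = 571787/216 falls short of 190841/41 but (83/6)⁴ = 47458321/1296 reaches it, so n = 4.

4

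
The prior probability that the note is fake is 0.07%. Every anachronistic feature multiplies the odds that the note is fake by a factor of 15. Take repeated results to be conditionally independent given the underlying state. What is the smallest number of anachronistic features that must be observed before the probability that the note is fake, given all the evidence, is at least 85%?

4

Prior odds = 0.0007/0.9993 = 7/9993.
Likelihood ratio per anachronistic feature = 15.
Target posterior odds = 0.85/0.15 = 17/3.
Need (7/9993) × 15ⁿ ≥ 17/3, i.e. 15ⁿ ≥ 56627/7.
15³ = 3375 falls short of 56627/7 but 15⁴ = 50625 reaches it, so n = 4.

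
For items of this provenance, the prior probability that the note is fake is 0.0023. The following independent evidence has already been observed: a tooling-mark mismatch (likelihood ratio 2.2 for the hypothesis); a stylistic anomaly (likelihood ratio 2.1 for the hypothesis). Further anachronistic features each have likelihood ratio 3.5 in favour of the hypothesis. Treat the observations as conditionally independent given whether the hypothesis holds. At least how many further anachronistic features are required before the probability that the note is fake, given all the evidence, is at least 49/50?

Prior odds = 0.0023/0.9977 = 23/9977.
Combined Bayes factor of the evidence already in hand = 2.2 × 2.1 = 4.62.
Odds after that evidence = (23/9977) × 4.62 = 483/45350.
Target odds = 0.98/0.02 = 49.
Need 3.5ⁿ ≥ 49 ÷ (483/45350) = 317450/69.
3.5⁶ = 1838.265625 falls short of 317450/69 but 3.5⁷ = 823543/128 reaches it, so n = 7.

7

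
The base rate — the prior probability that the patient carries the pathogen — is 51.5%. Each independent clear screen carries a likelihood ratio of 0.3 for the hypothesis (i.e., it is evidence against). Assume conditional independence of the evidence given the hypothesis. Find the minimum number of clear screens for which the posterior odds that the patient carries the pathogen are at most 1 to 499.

Prior odds = 0.515/0.485 = 103/97.
Likelihood ratio per clear screen = 0.3.
Target odds = 1/499.
Need (103/97) × 0.3ⁿ ≤ 1/499, i.e. 0.3ⁿ ≤ 97/51397.
0.3⁵ = 243/100000 is still above 97/51397 but 0.3⁶ = 729/1000000 is at or below it, so n = 6.

6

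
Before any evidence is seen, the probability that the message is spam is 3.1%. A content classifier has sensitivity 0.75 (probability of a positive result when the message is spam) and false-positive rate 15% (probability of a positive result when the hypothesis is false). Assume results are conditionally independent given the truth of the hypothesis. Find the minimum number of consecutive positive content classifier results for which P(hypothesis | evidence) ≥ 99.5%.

6

Prior odds: 0.031 ÷ 0.969 = 31/969.
Likelihood ratio of a positive result = 0.75/0.15 = 5.
Target posterior odds = 0.995/0.005 = 199.
Need (31/969) × 5ⁿ ≥ 199, i.e. 5ⁿ ≥ 192831/31.
5⁵ = 3125 falls short of 192831/31 but 5⁶ = 15625 reaches it, so n = 6.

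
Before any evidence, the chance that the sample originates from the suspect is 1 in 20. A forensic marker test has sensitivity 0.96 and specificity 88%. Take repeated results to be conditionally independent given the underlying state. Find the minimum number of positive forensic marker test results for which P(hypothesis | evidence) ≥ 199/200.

Prior odds: 0.05 ÷ 0.95 = 1/19.
False-positive rate = 1 − 0.88 = 0.12; likelihood ratio of a positive = 0.96/0.12 = 8.
Target posterior odds = 0.995/0.005 = 199.
Need (1/19) × 8ⁿ ≥ 199, i.e. 8ⁿ ≥ 3781.
8³ = 512 falls short of 3781 but 8⁴ = 4096 reaches it, so n = 4.

4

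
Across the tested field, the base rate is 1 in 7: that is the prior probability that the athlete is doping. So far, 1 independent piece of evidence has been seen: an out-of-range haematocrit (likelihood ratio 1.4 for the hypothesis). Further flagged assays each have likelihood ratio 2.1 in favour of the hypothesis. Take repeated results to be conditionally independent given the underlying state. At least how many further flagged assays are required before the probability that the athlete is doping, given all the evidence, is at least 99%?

Prior odds = (1/7)/(6/7) = 1/6.
Bayes factor of the evidence already in hand = 1.4.
Odds after that evidence = (1/6) × 1.4 = 7/30.
Target odds = 0.99/0.01 = 99.
Need 2.1ⁿ ≥ 99 ÷ (7/30) = 2970/7.
2.1⁸ ≈378.229 falls short of 2970/7 but 2.1⁹ ≈794.28 reaches it, so n = 9.

9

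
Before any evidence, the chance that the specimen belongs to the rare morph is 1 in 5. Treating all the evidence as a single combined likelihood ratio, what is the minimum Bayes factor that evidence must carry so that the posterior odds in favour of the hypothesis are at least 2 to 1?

8

Prior odds = 0.2/0.8 = 0.25.
Target odds = 2.
Required Bayes factor = 2 ÷ 0.25 = 8.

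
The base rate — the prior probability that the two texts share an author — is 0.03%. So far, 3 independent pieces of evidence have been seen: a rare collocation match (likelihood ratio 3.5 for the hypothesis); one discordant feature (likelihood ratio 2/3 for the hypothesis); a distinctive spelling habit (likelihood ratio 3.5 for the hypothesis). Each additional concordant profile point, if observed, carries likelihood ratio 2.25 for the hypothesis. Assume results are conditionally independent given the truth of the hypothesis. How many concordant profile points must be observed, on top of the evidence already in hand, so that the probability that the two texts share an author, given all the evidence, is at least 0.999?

16

Prior odds = 0.0003/0.9997 = 3/9997.
Combined Bayes factor of the evidence already in hand = 3.5 × (2/3) × 3.5 = 49/6.
Odds after that evidence = (3/9997) × 49/6 = 49/19994.
Target odds = 0.999/0.001 = 999.
Need 2.25ⁿ ≥ 999 ÷ (49/19994) = 19974006/49.
2.25¹⁵ ≈191751 falls short of 19974006/49 but 2.25¹⁶ ≈431440 reaches it, so n = 16.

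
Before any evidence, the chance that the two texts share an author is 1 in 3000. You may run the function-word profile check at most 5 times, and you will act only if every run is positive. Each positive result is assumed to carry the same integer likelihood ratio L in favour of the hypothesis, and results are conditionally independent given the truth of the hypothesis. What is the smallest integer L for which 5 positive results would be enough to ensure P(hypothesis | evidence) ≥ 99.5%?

15

Prior odds = (1/3000)/(2999/3000) = 1/2999.
Target odds = 0.995/0.005 = 199.
Need L⁵ ≥ 199 ÷ (1/2999) = 596801.
14⁵ = 537824 < 596801 ≤ 759375 = 15⁵, so L = 15.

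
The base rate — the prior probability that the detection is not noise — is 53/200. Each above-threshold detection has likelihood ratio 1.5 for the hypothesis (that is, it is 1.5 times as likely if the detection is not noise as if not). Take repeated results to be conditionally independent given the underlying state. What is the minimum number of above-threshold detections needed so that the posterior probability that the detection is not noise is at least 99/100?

Prior odds = 0.265/0.735 = 53/147.
Likelihood ratio per above-threshold detection = 1.5.
Target odds: 0.99 ÷ 0.01 = 99.
Need (53/147) × 1.5ⁿ ≥ 99, i.e. 1.5ⁿ ≥ 14553/53.
1.5¹³ = 1594323/8192 falls short of 14553/53 but 1.5¹⁴ = 4782969/16384 reaches it, so n = 14.

14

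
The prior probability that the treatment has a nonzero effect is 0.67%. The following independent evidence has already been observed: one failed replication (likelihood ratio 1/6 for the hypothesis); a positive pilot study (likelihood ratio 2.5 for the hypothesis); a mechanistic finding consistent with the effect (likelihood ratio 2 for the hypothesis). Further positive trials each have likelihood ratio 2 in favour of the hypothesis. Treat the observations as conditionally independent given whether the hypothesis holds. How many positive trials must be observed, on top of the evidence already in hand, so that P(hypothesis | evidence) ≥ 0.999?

Prior odds = 0.0067/0.9933 = 67/9933.
Combined Bayes factor of the evidence already in hand = (1/6) × 2.5 × 2 = 5/6.
Odds after that evidence = (67/9933) × 5/6 = 335/59598.
Target odds = 0.999/0.001 = 999.
Need 2ⁿ ≥ 999 ÷ (335/59598) = 59538402/335.
2¹⁷ = 131072 falls short of 59538402/335 but 2¹⁸ = 262144 reaches it, so n = 18.

18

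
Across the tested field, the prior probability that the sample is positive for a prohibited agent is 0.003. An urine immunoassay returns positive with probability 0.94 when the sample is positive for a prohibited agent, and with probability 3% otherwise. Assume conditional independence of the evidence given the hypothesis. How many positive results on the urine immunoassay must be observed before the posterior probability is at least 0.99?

Prior odds = 0.003/0.997 = 3/997.
Likelihood ratio of a positive result = 0.94/0.03 = 94/3.
Target posterior odds = 0.99/0.01 = 99.
Require (94/3)ⁿ ≥ 99 ÷ (3/997) = 32901.
(94/3)³ = 830584/27 falls short of 32901 but (94/3)⁴ = 78074896/81 reaches it, so n = 4.

4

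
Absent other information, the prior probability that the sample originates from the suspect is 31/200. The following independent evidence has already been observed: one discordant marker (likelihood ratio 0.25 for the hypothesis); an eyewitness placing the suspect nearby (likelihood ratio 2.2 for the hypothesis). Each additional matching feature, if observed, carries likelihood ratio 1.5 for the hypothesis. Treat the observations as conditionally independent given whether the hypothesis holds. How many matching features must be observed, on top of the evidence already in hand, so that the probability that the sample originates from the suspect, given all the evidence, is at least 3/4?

Prior odds = 0.155/0.845 = 31/169.
Combined Bayes factor of the evidence already in hand = 0.25 × 2.2 = 0.55.
Odds after that evidence = (31/169) × 0.55 = 341/3380.
Target odds = 0.75/0.25 = 3.
Need 1.5ⁿ ≥ 3 ÷ (341/3380) = 10140/341.
1.5⁸ = 25.62890625 falls short of 10140/341 but 1.5⁹ = 19683/512 reaches it, so n = 9.

9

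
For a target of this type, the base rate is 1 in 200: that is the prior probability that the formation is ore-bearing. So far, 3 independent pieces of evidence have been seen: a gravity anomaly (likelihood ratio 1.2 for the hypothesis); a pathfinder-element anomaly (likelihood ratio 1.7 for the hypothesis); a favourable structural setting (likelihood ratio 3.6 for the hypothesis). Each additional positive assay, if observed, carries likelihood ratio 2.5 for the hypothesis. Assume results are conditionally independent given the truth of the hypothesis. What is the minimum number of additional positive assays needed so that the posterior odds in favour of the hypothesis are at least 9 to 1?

Prior odds = 0.005/0.995 = 1/199.
Combined Bayes factor of the evidence already in hand = 1.2 × 1.7 × 3.6 = 7.344.
Odds after that evidence = (1/199) × 7.344 = 918/24875.
Target odds = 9.
Need 2.5ⁿ ≥ 9 ÷ (918/24875) = 24875/102.
2.5⁵ = 97.65625 falls short of 24875/102 but 2.5⁶ = 244.140625 reaches it, so n = 6.

6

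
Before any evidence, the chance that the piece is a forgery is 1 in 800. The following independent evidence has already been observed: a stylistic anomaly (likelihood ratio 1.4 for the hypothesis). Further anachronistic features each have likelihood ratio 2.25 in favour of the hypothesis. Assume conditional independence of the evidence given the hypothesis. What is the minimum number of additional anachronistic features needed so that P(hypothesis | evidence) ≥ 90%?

11

Prior odds = 0.00125/0.99875 = 1/799.
Bayes factor of the evidence already in hand = 1.4.
Odds after that evidence = (1/799) × 1.4 = 7/3995.
Target odds = 0.9/0.1 = 9.
Need 2.25ⁿ ≥ 9 ÷ (7/3995) = 35955/7.
2.25¹⁰ ≈3325.26 falls short of 35955/7 but 2.25¹¹ ≈7481.83 reaches it, so n = 11.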